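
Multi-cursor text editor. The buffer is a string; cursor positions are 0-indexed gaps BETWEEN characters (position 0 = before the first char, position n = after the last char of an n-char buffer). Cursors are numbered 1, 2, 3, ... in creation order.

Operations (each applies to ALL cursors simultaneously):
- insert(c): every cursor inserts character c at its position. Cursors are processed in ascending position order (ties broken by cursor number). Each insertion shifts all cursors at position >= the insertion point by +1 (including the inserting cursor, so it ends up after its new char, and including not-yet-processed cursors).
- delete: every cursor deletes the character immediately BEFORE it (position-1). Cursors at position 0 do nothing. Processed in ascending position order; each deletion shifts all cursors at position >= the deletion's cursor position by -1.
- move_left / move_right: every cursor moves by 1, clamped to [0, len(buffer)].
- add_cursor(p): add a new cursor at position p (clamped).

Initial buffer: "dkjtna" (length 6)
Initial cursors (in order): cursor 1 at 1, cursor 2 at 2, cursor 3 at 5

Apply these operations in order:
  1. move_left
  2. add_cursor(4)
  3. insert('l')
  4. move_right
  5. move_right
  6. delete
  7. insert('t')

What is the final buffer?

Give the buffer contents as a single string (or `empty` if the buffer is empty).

Answer: ldtkttlltt

Derivation:
After op 1 (move_left): buffer="dkjtna" (len 6), cursors c1@0 c2@1 c3@4, authorship ......
After op 2 (add_cursor(4)): buffer="dkjtna" (len 6), cursors c1@0 c2@1 c3@4 c4@4, authorship ......
After op 3 (insert('l')): buffer="ldlkjtllna" (len 10), cursors c1@1 c2@3 c3@8 c4@8, authorship 1.2...34..
After op 4 (move_right): buffer="ldlkjtllna" (len 10), cursors c1@2 c2@4 c3@9 c4@9, authorship 1.2...34..
After op 5 (move_right): buffer="ldlkjtllna" (len 10), cursors c1@3 c2@5 c3@10 c4@10, authorship 1.2...34..
After op 6 (delete): buffer="ldktll" (len 6), cursors c1@2 c2@3 c3@6 c4@6, authorship 1...34
After op 7 (insert('t')): buffer="ldtkttlltt" (len 10), cursors c1@3 c2@5 c3@10 c4@10, authorship 1.1.2.3434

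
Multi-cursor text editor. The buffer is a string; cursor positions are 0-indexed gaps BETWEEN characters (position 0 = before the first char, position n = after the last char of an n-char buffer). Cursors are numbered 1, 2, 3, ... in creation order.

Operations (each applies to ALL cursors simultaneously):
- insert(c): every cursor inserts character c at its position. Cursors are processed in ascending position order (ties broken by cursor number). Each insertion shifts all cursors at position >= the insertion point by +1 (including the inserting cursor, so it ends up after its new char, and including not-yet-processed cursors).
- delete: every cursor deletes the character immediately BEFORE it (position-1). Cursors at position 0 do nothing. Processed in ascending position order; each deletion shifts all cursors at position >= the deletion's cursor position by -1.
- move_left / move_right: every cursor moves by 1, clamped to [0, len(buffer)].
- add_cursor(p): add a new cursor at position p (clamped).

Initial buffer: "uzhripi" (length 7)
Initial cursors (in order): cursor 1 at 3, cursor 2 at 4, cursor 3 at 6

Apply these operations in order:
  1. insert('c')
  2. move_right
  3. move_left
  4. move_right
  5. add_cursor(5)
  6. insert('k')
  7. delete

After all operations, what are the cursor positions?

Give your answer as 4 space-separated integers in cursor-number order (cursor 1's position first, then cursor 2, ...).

After op 1 (insert('c')): buffer="uzhcrcipci" (len 10), cursors c1@4 c2@6 c3@9, authorship ...1.2..3.
After op 2 (move_right): buffer="uzhcrcipci" (len 10), cursors c1@5 c2@7 c3@10, authorship ...1.2..3.
After op 3 (move_left): buffer="uzhcrcipci" (len 10), cursors c1@4 c2@6 c3@9, authorship ...1.2..3.
After op 4 (move_right): buffer="uzhcrcipci" (len 10), cursors c1@5 c2@7 c3@10, authorship ...1.2..3.
After op 5 (add_cursor(5)): buffer="uzhcrcipci" (len 10), cursors c1@5 c4@5 c2@7 c3@10, authorship ...1.2..3.
After op 6 (insert('k')): buffer="uzhcrkkcikpcik" (len 14), cursors c1@7 c4@7 c2@10 c3@14, authorship ...1.142.2.3.3
After op 7 (delete): buffer="uzhcrcipci" (len 10), cursors c1@5 c4@5 c2@7 c3@10, authorship ...1.2..3.

Answer: 5 7 10 5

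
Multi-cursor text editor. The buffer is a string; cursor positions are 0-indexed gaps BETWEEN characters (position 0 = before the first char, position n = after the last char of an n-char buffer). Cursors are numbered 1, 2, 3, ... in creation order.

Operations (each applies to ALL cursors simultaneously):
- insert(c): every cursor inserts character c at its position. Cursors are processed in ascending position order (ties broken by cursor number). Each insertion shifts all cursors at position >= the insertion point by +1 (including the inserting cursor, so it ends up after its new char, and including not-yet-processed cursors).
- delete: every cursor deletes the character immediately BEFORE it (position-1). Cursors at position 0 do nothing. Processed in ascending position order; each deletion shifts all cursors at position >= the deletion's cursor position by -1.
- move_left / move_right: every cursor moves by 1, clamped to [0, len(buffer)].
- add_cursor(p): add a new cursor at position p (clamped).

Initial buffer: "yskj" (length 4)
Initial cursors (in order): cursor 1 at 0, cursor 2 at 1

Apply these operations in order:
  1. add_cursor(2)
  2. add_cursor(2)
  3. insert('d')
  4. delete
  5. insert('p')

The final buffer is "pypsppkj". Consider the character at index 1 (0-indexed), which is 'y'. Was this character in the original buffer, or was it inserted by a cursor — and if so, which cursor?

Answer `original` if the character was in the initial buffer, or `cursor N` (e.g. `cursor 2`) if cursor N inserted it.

After op 1 (add_cursor(2)): buffer="yskj" (len 4), cursors c1@0 c2@1 c3@2, authorship ....
After op 2 (add_cursor(2)): buffer="yskj" (len 4), cursors c1@0 c2@1 c3@2 c4@2, authorship ....
After op 3 (insert('d')): buffer="dydsddkj" (len 8), cursors c1@1 c2@3 c3@6 c4@6, authorship 1.2.34..
After op 4 (delete): buffer="yskj" (len 4), cursors c1@0 c2@1 c3@2 c4@2, authorship ....
After op 5 (insert('p')): buffer="pypsppkj" (len 8), cursors c1@1 c2@3 c3@6 c4@6, authorship 1.2.34..
Authorship (.=original, N=cursor N): 1 . 2 . 3 4 . .
Index 1: author = original

Answer: original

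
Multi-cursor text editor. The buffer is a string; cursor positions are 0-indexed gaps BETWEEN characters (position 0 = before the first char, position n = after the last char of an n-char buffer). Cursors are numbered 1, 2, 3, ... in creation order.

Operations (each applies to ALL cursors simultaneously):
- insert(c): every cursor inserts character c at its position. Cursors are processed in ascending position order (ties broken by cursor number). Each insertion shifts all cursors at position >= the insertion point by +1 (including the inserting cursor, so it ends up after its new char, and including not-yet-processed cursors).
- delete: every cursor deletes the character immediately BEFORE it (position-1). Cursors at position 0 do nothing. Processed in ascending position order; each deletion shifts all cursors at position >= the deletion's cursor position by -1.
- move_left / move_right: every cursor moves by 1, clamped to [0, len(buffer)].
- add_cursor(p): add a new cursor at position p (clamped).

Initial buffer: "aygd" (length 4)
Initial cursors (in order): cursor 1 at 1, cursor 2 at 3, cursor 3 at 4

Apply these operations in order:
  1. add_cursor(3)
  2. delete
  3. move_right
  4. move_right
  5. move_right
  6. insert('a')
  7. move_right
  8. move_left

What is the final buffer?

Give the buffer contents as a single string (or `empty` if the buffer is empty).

Answer: aaaa

Derivation:
After op 1 (add_cursor(3)): buffer="aygd" (len 4), cursors c1@1 c2@3 c4@3 c3@4, authorship ....
After op 2 (delete): buffer="" (len 0), cursors c1@0 c2@0 c3@0 c4@0, authorship 
After op 3 (move_right): buffer="" (len 0), cursors c1@0 c2@0 c3@0 c4@0, authorship 
After op 4 (move_right): buffer="" (len 0), cursors c1@0 c2@0 c3@0 c4@0, authorship 
After op 5 (move_right): buffer="" (len 0), cursors c1@0 c2@0 c3@0 c4@0, authorship 
After op 6 (insert('a')): buffer="aaaa" (len 4), cursors c1@4 c2@4 c3@4 c4@4, authorship 1234
After op 7 (move_right): buffer="aaaa" (len 4), cursors c1@4 c2@4 c3@4 c4@4, authorship 1234
After op 8 (move_left): buffer="aaaa" (len 4), cursors c1@3 c2@3 c3@3 c4@3, authorship 1234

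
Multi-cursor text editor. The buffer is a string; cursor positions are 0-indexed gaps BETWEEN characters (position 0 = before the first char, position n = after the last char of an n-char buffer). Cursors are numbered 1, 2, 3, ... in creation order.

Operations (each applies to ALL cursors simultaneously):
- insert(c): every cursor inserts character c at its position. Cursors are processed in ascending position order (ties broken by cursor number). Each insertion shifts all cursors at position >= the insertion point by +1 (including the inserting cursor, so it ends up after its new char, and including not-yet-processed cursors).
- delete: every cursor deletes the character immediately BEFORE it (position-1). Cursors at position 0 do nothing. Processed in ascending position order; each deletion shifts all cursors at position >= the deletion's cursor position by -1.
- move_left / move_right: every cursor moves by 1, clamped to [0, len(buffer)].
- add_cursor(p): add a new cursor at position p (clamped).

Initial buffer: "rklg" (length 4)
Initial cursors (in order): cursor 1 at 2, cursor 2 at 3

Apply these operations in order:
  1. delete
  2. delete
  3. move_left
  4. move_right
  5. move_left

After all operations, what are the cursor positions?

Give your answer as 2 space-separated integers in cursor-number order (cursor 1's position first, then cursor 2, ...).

After op 1 (delete): buffer="rg" (len 2), cursors c1@1 c2@1, authorship ..
After op 2 (delete): buffer="g" (len 1), cursors c1@0 c2@0, authorship .
After op 3 (move_left): buffer="g" (len 1), cursors c1@0 c2@0, authorship .
After op 4 (move_right): buffer="g" (len 1), cursors c1@1 c2@1, authorship .
After op 5 (move_left): buffer="g" (len 1), cursors c1@0 c2@0, authorship .

Answer: 0 0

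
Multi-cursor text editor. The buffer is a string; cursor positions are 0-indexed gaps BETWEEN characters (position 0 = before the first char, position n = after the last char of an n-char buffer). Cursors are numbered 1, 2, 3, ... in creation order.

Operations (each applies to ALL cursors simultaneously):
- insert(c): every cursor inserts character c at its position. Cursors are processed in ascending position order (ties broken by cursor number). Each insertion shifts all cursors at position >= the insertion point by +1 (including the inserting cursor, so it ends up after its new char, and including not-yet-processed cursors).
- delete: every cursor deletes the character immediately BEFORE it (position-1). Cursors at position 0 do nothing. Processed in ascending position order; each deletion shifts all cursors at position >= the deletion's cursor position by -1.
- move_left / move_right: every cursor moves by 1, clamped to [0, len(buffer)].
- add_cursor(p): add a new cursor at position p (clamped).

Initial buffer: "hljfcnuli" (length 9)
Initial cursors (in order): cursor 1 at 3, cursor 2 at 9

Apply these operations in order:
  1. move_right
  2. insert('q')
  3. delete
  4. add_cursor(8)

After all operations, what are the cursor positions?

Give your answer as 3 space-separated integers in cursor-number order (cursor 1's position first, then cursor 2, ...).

After op 1 (move_right): buffer="hljfcnuli" (len 9), cursors c1@4 c2@9, authorship .........
After op 2 (insert('q')): buffer="hljfqcnuliq" (len 11), cursors c1@5 c2@11, authorship ....1.....2
After op 3 (delete): buffer="hljfcnuli" (len 9), cursors c1@4 c2@9, authorship .........
After op 4 (add_cursor(8)): buffer="hljfcnuli" (len 9), cursors c1@4 c3@8 c2@9, authorship .........

Answer: 4 9 8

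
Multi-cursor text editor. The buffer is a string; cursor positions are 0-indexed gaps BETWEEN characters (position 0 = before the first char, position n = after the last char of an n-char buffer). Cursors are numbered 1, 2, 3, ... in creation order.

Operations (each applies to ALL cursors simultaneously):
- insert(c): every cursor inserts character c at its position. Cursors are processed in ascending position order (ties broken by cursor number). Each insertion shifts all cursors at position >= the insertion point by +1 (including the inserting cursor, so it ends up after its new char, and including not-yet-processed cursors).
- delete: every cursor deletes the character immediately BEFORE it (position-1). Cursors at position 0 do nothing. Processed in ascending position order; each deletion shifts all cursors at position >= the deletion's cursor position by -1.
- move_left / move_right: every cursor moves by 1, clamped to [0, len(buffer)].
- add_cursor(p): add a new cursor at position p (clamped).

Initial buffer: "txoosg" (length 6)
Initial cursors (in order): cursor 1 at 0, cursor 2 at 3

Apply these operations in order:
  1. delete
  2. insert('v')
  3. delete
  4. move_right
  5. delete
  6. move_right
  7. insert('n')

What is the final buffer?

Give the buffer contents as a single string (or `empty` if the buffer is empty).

After op 1 (delete): buffer="txosg" (len 5), cursors c1@0 c2@2, authorship .....
After op 2 (insert('v')): buffer="vtxvosg" (len 7), cursors c1@1 c2@4, authorship 1..2...
After op 3 (delete): buffer="txosg" (len 5), cursors c1@0 c2@2, authorship .....
After op 4 (move_right): buffer="txosg" (len 5), cursors c1@1 c2@3, authorship .....
After op 5 (delete): buffer="xsg" (len 3), cursors c1@0 c2@1, authorship ...
After op 6 (move_right): buffer="xsg" (len 3), cursors c1@1 c2@2, authorship ...
After op 7 (insert('n')): buffer="xnsng" (len 5), cursors c1@2 c2@4, authorship .1.2.

Answer: xnsng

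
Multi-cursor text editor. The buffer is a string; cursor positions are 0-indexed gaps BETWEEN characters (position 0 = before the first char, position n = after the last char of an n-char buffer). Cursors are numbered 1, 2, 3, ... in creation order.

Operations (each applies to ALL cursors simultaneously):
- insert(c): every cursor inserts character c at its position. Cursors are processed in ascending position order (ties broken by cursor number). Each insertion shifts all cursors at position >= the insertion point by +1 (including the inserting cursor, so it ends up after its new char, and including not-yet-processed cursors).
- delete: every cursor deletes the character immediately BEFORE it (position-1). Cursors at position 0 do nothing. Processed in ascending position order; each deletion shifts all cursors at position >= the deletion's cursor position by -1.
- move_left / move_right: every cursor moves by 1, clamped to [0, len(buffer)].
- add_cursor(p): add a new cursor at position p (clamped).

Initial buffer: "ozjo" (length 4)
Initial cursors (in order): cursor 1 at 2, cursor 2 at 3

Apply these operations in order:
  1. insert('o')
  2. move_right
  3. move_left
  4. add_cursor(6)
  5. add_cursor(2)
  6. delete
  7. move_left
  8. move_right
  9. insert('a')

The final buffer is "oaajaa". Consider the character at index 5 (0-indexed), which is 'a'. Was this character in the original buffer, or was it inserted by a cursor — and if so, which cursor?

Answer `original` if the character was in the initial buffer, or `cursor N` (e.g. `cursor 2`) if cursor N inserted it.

After op 1 (insert('o')): buffer="ozojoo" (len 6), cursors c1@3 c2@5, authorship ..1.2.
After op 2 (move_right): buffer="ozojoo" (len 6), cursors c1@4 c2@6, authorship ..1.2.
After op 3 (move_left): buffer="ozojoo" (len 6), cursors c1@3 c2@5, authorship ..1.2.
After op 4 (add_cursor(6)): buffer="ozojoo" (len 6), cursors c1@3 c2@5 c3@6, authorship ..1.2.
After op 5 (add_cursor(2)): buffer="ozojoo" (len 6), cursors c4@2 c1@3 c2@5 c3@6, authorship ..1.2.
After op 6 (delete): buffer="oj" (len 2), cursors c1@1 c4@1 c2@2 c3@2, authorship ..
After op 7 (move_left): buffer="oj" (len 2), cursors c1@0 c4@0 c2@1 c3@1, authorship ..
After op 8 (move_right): buffer="oj" (len 2), cursors c1@1 c4@1 c2@2 c3@2, authorship ..
After op 9 (insert('a')): buffer="oaajaa" (len 6), cursors c1@3 c4@3 c2@6 c3@6, authorship .14.23
Authorship (.=original, N=cursor N): . 1 4 . 2 3
Index 5: author = 3

Answer: cursor 3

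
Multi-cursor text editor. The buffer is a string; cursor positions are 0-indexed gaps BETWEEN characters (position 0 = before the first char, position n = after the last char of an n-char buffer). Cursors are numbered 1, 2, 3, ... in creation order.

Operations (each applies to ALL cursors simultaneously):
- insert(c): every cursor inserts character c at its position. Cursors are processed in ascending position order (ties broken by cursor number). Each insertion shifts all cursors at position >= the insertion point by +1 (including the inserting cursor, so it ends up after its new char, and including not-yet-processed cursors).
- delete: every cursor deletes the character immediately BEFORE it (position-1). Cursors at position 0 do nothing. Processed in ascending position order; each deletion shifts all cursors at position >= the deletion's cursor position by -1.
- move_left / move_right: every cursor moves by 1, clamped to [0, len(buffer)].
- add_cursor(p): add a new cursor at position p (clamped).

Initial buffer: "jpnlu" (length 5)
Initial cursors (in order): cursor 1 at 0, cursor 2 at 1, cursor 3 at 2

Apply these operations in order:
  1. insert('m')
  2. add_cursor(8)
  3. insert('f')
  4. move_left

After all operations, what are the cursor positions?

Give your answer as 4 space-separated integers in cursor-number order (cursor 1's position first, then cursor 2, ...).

Answer: 1 4 7 11

Derivation:
After op 1 (insert('m')): buffer="mjmpmnlu" (len 8), cursors c1@1 c2@3 c3@5, authorship 1.2.3...
After op 2 (add_cursor(8)): buffer="mjmpmnlu" (len 8), cursors c1@1 c2@3 c3@5 c4@8, authorship 1.2.3...
After op 3 (insert('f')): buffer="mfjmfpmfnluf" (len 12), cursors c1@2 c2@5 c3@8 c4@12, authorship 11.22.33...4
After op 4 (move_left): buffer="mfjmfpmfnluf" (len 12), cursors c1@1 c2@4 c3@7 c4@11, authorship 11.22.33...4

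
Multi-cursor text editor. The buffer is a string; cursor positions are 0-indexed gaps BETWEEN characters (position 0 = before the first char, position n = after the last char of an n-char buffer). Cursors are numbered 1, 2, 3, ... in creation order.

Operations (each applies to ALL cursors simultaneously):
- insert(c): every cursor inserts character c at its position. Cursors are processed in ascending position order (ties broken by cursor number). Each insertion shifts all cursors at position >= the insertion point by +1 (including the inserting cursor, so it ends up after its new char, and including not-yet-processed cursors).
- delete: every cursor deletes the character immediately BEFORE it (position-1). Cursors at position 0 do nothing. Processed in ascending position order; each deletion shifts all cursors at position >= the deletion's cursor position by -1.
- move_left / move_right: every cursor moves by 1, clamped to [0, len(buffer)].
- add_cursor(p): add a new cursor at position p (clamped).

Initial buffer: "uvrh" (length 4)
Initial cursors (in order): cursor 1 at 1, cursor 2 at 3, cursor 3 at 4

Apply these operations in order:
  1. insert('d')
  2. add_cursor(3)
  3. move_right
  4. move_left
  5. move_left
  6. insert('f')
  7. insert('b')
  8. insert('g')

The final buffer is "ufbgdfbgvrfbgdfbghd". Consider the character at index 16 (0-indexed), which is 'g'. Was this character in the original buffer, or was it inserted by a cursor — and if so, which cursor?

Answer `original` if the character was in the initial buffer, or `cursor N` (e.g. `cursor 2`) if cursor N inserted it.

After op 1 (insert('d')): buffer="udvrdhd" (len 7), cursors c1@2 c2@5 c3@7, authorship .1..2.3
After op 2 (add_cursor(3)): buffer="udvrdhd" (len 7), cursors c1@2 c4@3 c2@5 c3@7, authorship .1..2.3
After op 3 (move_right): buffer="udvrdhd" (len 7), cursors c1@3 c4@4 c2@6 c3@7, authorship .1..2.3
After op 4 (move_left): buffer="udvrdhd" (len 7), cursors c1@2 c4@3 c2@5 c3@6, authorship .1..2.3
After op 5 (move_left): buffer="udvrdhd" (len 7), cursors c1@1 c4@2 c2@4 c3@5, authorship .1..2.3
After op 6 (insert('f')): buffer="ufdfvrfdfhd" (len 11), cursors c1@2 c4@4 c2@7 c3@9, authorship .114..223.3
After op 7 (insert('b')): buffer="ufbdfbvrfbdfbhd" (len 15), cursors c1@3 c4@6 c2@10 c3@13, authorship .11144..22233.3
After op 8 (insert('g')): buffer="ufbgdfbgvrfbgdfbghd" (len 19), cursors c1@4 c4@8 c2@13 c3@17, authorship .1111444..2222333.3
Authorship (.=original, N=cursor N): . 1 1 1 1 4 4 4 . . 2 2 2 2 3 3 3 . 3
Index 16: author = 3

Answer: cursor 3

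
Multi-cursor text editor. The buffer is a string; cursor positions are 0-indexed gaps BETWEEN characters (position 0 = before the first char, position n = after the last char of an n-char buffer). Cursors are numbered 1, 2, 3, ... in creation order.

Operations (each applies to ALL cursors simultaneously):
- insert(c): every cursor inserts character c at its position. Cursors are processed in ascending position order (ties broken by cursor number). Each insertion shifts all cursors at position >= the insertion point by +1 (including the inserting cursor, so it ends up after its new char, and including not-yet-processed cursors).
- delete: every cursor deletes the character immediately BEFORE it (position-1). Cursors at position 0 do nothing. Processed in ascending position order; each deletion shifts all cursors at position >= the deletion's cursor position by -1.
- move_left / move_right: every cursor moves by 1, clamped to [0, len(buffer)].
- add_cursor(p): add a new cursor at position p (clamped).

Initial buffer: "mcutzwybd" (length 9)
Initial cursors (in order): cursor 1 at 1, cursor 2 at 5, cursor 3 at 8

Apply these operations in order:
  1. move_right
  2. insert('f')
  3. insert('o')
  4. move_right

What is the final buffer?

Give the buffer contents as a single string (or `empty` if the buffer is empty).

After op 1 (move_right): buffer="mcutzwybd" (len 9), cursors c1@2 c2@6 c3@9, authorship .........
After op 2 (insert('f')): buffer="mcfutzwfybdf" (len 12), cursors c1@3 c2@8 c3@12, authorship ..1....2...3
After op 3 (insert('o')): buffer="mcfoutzwfoybdfo" (len 15), cursors c1@4 c2@10 c3@15, authorship ..11....22...33
After op 4 (move_right): buffer="mcfoutzwfoybdfo" (len 15), cursors c1@5 c2@11 c3@15, authorship ..11....22...33

Answer: mcfoutzwfoybdfo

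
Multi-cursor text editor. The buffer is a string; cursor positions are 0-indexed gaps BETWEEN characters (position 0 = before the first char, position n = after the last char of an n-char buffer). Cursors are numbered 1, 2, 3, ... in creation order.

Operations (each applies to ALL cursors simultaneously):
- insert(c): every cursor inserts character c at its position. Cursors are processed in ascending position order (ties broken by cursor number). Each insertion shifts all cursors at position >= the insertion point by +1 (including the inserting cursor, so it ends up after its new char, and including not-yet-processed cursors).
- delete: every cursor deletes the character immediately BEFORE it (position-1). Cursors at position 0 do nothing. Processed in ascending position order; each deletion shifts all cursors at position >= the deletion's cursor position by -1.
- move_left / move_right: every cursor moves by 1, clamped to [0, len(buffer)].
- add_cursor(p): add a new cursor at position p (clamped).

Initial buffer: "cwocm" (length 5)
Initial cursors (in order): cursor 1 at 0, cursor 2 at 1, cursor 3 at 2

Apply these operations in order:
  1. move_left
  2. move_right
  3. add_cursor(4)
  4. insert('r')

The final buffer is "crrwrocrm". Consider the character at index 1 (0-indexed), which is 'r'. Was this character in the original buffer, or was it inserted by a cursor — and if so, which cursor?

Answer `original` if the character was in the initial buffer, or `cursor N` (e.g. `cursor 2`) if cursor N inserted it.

After op 1 (move_left): buffer="cwocm" (len 5), cursors c1@0 c2@0 c3@1, authorship .....
After op 2 (move_right): buffer="cwocm" (len 5), cursors c1@1 c2@1 c3@2, authorship .....
After op 3 (add_cursor(4)): buffer="cwocm" (len 5), cursors c1@1 c2@1 c3@2 c4@4, authorship .....
After op 4 (insert('r')): buffer="crrwrocrm" (len 9), cursors c1@3 c2@3 c3@5 c4@8, authorship .12.3..4.
Authorship (.=original, N=cursor N): . 1 2 . 3 . . 4 .
Index 1: author = 1

Answer: cursor 1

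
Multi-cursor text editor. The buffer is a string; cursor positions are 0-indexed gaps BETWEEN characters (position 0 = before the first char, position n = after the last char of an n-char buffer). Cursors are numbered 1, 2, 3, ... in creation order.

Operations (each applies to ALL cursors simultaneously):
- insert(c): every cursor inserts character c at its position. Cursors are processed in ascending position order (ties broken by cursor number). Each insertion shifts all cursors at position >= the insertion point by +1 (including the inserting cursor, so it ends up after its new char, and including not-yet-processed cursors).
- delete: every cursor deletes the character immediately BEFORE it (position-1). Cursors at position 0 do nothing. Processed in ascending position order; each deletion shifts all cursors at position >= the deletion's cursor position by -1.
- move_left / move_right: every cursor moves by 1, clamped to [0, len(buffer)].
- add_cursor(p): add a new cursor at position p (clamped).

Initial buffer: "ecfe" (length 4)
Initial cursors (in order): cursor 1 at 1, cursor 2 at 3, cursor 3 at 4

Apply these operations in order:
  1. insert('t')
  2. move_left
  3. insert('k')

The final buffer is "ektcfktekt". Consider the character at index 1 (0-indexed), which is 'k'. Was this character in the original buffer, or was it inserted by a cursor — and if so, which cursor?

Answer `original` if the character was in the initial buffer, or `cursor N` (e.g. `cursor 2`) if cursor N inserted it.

After op 1 (insert('t')): buffer="etcftet" (len 7), cursors c1@2 c2@5 c3@7, authorship .1..2.3
After op 2 (move_left): buffer="etcftet" (len 7), cursors c1@1 c2@4 c3@6, authorship .1..2.3
After op 3 (insert('k')): buffer="ektcfktekt" (len 10), cursors c1@2 c2@6 c3@9, authorship .11..22.33
Authorship (.=original, N=cursor N): . 1 1 . . 2 2 . 3 3
Index 1: author = 1

Answer: cursor 1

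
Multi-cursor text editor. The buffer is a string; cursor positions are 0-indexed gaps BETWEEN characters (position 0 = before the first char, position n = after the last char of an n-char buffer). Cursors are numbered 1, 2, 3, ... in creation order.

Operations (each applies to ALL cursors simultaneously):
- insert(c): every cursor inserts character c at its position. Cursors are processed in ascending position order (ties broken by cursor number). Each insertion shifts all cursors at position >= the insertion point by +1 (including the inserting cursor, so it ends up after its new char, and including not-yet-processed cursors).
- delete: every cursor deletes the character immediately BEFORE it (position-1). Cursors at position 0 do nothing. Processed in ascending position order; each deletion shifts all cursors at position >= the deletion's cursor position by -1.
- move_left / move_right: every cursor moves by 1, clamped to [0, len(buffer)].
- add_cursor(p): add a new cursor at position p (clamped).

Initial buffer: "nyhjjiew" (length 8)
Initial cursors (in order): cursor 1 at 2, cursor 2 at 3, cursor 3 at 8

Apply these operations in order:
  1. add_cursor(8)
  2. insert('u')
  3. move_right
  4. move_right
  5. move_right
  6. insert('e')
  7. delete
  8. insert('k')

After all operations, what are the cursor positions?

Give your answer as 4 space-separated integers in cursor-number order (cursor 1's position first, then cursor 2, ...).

After op 1 (add_cursor(8)): buffer="nyhjjiew" (len 8), cursors c1@2 c2@3 c3@8 c4@8, authorship ........
After op 2 (insert('u')): buffer="nyuhujjiewuu" (len 12), cursors c1@3 c2@5 c3@12 c4@12, authorship ..1.2.....34
After op 3 (move_right): buffer="nyuhujjiewuu" (len 12), cursors c1@4 c2@6 c3@12 c4@12, authorship ..1.2.....34
After op 4 (move_right): buffer="nyuhujjiewuu" (len 12), cursors c1@5 c2@7 c3@12 c4@12, authorship ..1.2.....34
After op 5 (move_right): buffer="nyuhujjiewuu" (len 12), cursors c1@6 c2@8 c3@12 c4@12, authorship ..1.2.....34
After op 6 (insert('e')): buffer="nyuhujejieewuuee" (len 16), cursors c1@7 c2@10 c3@16 c4@16, authorship ..1.2.1..2..3434
After op 7 (delete): buffer="nyuhujjiewuu" (len 12), cursors c1@6 c2@8 c3@12 c4@12, authorship ..1.2.....34
After op 8 (insert('k')): buffer="nyuhujkjikewuukk" (len 16), cursors c1@7 c2@10 c3@16 c4@16, authorship ..1.2.1..2..3434

Answer: 7 10 16 16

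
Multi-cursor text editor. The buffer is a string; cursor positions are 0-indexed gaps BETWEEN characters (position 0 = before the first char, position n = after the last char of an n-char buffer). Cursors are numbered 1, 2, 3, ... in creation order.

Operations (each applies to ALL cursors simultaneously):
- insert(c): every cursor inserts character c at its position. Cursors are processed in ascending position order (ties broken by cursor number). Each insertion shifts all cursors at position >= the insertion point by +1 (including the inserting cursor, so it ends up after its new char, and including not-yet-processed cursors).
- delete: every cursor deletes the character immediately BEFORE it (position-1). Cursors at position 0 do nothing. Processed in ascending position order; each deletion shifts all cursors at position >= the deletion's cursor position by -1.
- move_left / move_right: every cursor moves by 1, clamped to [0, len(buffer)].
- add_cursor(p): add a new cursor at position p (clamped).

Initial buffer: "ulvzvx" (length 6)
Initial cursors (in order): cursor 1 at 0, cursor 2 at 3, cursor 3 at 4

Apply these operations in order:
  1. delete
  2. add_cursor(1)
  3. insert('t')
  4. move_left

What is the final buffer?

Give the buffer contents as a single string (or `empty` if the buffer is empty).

Answer: tutlttvx

Derivation:
After op 1 (delete): buffer="ulvx" (len 4), cursors c1@0 c2@2 c3@2, authorship ....
After op 2 (add_cursor(1)): buffer="ulvx" (len 4), cursors c1@0 c4@1 c2@2 c3@2, authorship ....
After op 3 (insert('t')): buffer="tutlttvx" (len 8), cursors c1@1 c4@3 c2@6 c3@6, authorship 1.4.23..
After op 4 (move_left): buffer="tutlttvx" (len 8), cursors c1@0 c4@2 c2@5 c3@5, authorship 1.4.23..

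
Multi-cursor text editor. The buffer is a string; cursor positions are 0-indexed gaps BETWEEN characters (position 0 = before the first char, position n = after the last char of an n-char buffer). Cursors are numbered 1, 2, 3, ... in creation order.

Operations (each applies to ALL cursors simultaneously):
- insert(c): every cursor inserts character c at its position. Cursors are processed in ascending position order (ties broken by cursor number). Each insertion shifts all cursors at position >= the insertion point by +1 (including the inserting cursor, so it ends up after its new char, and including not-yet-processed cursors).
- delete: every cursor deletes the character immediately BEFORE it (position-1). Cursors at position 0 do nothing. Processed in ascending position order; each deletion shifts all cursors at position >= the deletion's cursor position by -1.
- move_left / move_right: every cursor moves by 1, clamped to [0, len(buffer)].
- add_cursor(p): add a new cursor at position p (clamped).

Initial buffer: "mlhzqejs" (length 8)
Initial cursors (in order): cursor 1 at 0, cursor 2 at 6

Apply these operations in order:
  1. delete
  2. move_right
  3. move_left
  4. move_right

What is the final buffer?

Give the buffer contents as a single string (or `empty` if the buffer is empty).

Answer: mlhzqjs

Derivation:
After op 1 (delete): buffer="mlhzqjs" (len 7), cursors c1@0 c2@5, authorship .......
After op 2 (move_right): buffer="mlhzqjs" (len 7), cursors c1@1 c2@6, authorship .......
After op 3 (move_left): buffer="mlhzqjs" (len 7), cursors c1@0 c2@5, authorship .......
After op 4 (move_right): buffer="mlhzqjs" (len 7), cursors c1@1 c2@6, authorship .......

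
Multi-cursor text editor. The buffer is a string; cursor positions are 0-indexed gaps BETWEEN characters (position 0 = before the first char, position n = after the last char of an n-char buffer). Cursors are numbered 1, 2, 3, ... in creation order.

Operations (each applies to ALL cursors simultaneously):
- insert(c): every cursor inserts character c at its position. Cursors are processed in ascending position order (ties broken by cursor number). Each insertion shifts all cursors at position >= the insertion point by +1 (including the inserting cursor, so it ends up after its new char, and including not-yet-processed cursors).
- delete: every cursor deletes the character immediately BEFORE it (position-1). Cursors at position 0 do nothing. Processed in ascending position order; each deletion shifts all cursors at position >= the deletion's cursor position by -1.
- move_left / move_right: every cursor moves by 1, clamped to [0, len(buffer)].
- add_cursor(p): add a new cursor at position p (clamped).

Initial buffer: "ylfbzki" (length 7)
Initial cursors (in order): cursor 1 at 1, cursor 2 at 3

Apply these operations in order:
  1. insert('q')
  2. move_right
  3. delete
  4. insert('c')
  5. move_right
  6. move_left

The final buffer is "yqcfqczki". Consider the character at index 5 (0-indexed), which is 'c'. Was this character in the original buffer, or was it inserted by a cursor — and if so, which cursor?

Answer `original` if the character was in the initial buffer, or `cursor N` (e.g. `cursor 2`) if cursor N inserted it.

After op 1 (insert('q')): buffer="yqlfqbzki" (len 9), cursors c1@2 c2@5, authorship .1..2....
After op 2 (move_right): buffer="yqlfqbzki" (len 9), cursors c1@3 c2@6, authorship .1..2....
After op 3 (delete): buffer="yqfqzki" (len 7), cursors c1@2 c2@4, authorship .1.2...
After op 4 (insert('c')): buffer="yqcfqczki" (len 9), cursors c1@3 c2@6, authorship .11.22...
After op 5 (move_right): buffer="yqcfqczki" (len 9), cursors c1@4 c2@7, authorship .11.22...
After op 6 (move_left): buffer="yqcfqczki" (len 9), cursors c1@3 c2@6, authorship .11.22...
Authorship (.=original, N=cursor N): . 1 1 . 2 2 . . .
Index 5: author = 2

Answer: cursor 2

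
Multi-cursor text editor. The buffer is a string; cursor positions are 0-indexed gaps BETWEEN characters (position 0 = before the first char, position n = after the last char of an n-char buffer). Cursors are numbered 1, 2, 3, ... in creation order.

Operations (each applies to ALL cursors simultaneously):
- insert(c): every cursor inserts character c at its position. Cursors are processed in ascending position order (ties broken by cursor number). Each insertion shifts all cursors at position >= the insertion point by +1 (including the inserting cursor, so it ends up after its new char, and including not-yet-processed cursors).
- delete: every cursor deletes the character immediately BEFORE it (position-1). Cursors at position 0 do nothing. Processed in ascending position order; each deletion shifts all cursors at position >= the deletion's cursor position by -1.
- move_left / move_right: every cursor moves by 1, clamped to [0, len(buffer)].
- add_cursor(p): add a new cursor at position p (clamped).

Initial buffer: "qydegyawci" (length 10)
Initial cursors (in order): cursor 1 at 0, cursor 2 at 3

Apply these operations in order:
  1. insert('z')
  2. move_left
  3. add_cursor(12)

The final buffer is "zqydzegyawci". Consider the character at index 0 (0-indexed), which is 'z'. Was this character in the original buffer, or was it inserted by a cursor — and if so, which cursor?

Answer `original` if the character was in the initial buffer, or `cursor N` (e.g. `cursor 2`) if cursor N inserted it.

Answer: cursor 1

Derivation:
After op 1 (insert('z')): buffer="zqydzegyawci" (len 12), cursors c1@1 c2@5, authorship 1...2.......
After op 2 (move_left): buffer="zqydzegyawci" (len 12), cursors c1@0 c2@4, authorship 1...2.......
After op 3 (add_cursor(12)): buffer="zqydzegyawci" (len 12), cursors c1@0 c2@4 c3@12, authorship 1...2.......
Authorship (.=original, N=cursor N): 1 . . . 2 . . . . . . .
Index 0: author = 1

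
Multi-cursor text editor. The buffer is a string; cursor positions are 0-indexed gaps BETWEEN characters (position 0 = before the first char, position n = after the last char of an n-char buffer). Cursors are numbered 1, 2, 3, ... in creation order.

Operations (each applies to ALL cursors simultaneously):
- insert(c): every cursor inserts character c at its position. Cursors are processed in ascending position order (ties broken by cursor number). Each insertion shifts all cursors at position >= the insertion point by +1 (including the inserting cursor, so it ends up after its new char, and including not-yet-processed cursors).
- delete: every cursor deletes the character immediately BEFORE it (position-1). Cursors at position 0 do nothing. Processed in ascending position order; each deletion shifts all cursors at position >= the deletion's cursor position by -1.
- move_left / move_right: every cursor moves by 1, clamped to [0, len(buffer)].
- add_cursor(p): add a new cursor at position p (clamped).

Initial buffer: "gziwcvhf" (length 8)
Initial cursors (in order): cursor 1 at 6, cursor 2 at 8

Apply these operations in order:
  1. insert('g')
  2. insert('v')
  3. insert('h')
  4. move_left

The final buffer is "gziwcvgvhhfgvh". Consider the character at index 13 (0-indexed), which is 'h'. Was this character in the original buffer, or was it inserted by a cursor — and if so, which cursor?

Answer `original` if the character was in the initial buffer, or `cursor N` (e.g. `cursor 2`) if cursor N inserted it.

Answer: cursor 2

Derivation:
After op 1 (insert('g')): buffer="gziwcvghfg" (len 10), cursors c1@7 c2@10, authorship ......1..2
After op 2 (insert('v')): buffer="gziwcvgvhfgv" (len 12), cursors c1@8 c2@12, authorship ......11..22
After op 3 (insert('h')): buffer="gziwcvgvhhfgvh" (len 14), cursors c1@9 c2@14, authorship ......111..222
After op 4 (move_left): buffer="gziwcvgvhhfgvh" (len 14), cursors c1@8 c2@13, authorship ......111..222
Authorship (.=original, N=cursor N): . . . . . . 1 1 1 . . 2 2 2
Index 13: author = 2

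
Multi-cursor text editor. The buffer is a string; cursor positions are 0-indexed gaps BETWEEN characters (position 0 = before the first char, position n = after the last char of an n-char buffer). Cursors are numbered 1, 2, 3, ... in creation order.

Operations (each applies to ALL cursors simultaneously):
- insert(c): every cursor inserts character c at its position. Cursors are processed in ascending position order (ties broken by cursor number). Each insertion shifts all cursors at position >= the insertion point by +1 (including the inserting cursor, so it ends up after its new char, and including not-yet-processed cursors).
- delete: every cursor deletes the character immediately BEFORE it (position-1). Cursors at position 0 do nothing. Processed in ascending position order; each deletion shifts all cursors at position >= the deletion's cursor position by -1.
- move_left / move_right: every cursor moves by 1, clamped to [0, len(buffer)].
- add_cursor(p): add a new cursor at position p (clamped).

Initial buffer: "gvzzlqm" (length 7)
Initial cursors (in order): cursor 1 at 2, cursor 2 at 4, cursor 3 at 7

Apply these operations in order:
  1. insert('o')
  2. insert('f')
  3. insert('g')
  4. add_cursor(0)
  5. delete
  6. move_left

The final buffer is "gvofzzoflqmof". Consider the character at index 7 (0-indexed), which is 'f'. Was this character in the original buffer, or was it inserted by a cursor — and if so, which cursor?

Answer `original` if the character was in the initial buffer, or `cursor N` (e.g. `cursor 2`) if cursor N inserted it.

After op 1 (insert('o')): buffer="gvozzolqmo" (len 10), cursors c1@3 c2@6 c3@10, authorship ..1..2...3
After op 2 (insert('f')): buffer="gvofzzoflqmof" (len 13), cursors c1@4 c2@8 c3@13, authorship ..11..22...33
After op 3 (insert('g')): buffer="gvofgzzofglqmofg" (len 16), cursors c1@5 c2@10 c3@16, authorship ..111..222...333
After op 4 (add_cursor(0)): buffer="gvofgzzofglqmofg" (len 16), cursors c4@0 c1@5 c2@10 c3@16, authorship ..111..222...333
After op 5 (delete): buffer="gvofzzoflqmof" (len 13), cursors c4@0 c1@4 c2@8 c3@13, authorship ..11..22...33
After op 6 (move_left): buffer="gvofzzoflqmof" (len 13), cursors c4@0 c1@3 c2@7 c3@12, authorship ..11..22...33
Authorship (.=original, N=cursor N): . . 1 1 . . 2 2 . . . 3 3
Index 7: author = 2

Answer: cursor 2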